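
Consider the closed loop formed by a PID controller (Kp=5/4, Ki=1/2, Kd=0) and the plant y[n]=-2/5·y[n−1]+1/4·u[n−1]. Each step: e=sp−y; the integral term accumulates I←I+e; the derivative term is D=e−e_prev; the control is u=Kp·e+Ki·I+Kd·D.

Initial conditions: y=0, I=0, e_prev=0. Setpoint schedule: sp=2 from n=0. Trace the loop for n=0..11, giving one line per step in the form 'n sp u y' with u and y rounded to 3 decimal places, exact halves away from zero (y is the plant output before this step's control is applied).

0 2 3.500 0.000
1 2 2.969 0.875
2 2 4.376 0.392
3 2 4.226 0.937
4 2 5.205 0.682
5 2 5.257 1.029
6 2 5.963 0.903
7 2 6.115 1.130
8 2 6.642 1.077
9 2 6.836 1.230
10 2 7.243 1.217
11 2 7.448 1.324

(exact arithmetic carried between steps; '≈' marks a value shown rounded to 6 d.p. or computed from one; I and e_prev carry over from the previous line; the table rounds u and y to 3 d.p., halves away from zero)
n=0: y=0, sp=2, e=sp−y=2; I=2, D=e−e_prev=2; u=5/4·2+1/2·2+0·2=3.5; next y=-2/5·0+1/4·3.5=0.875
n=1: y=0.875, sp=2, e=sp−y=1.125; I=3.125, D=e−e_prev=-0.875; u=5/4·1.125+1/2·3.125+0·(-0.875)=2.96875; next y=-2/5·0.875+1/4·2.96875≈0.392188
n=2: y≈0.392188, sp=2, e=sp−y≈1.607813; I≈4.732813, D=e−e_prev≈0.482813; u=5/4·1.607813+1/2·4.732813+0·0.482813≈4.376172; next y=-2/5·0.392188+1/4·4.376172≈0.937168
n=3: y≈0.937168, sp=2, e=sp−y≈1.062832; I≈5.795645, D=e−e_prev≈-0.544980; u=5/4·1.062832+1/2·5.795645+0·(-0.544980)≈4.226362; next y=-2/5·0.937168+1/4·4.226362≈0.681723
n=4: y≈0.681723, sp=2, e=sp−y≈1.318277; I≈7.113921, D=e−e_prev≈0.255445; u=5/4·1.318277+1/2·7.113921+0·0.255445≈5.204806; next y=-2/5·0.681723+1/4·5.204806≈1.028512
n=5: y≈1.028512, sp=2, e=sp−y≈0.971488; I≈8.085409, D=e−e_prev≈-0.346789; u=5/4·0.971488+1/2·8.085409+0·(-0.346789)≈5.257064; next y=-2/5·1.028512+1/4·5.257064≈0.902861
n=6: y≈0.902861, sp=2, e=sp−y≈1.097139; I≈9.182548, D=e−e_prev≈0.125651; u=5/4·1.097139+1/2·9.182548+0·0.125651≈5.962697; next y=-2/5·0.902861+1/4·5.962697≈1.129530
n=7: y≈1.129530, sp=2, e=sp−y≈0.870470; I≈10.053018, D=e−e_prev≈-0.226669; u=5/4·0.870470+1/2·10.053018+0·(-0.226669)≈6.114597; next y=-2/5·1.129530+1/4·6.114597≈1.076837
n=8: y≈1.076837, sp=2, e=sp−y≈0.923163; I≈10.976181, D=e−e_prev≈0.052693; u=5/4·0.923163+1/2·10.976181+0·0.052693≈6.642044; next y=-2/5·1.076837+1/4·6.642044≈1.229776
n=9: y≈1.229776, sp=2, e=sp−y≈0.770224; I≈11.746405, D=e−e_prev≈-0.152939; u=5/4·0.770224+1/2·11.746405+0·(-0.152939)≈6.835982; next y=-2/5·1.229776+1/4·6.835982≈1.217085
n=10: y≈1.217085, sp=2, e=sp−y≈0.782915; I≈12.529319, D=e−e_prev≈0.012691; u=5/4·0.782915+1/2·12.529319+0·0.012691≈7.243303; next y=-2/5·1.217085+1/4·7.243303≈1.323992
n=11: y≈1.323992, sp=2, e=sp−y≈0.676008; I≈13.205328, D=e−e_prev≈-0.106907; u=5/4·0.676008+1/2·13.205328+0·(-0.106907)≈7.447674; next y=-2/5·1.323992+1/4·7.447674≈1.332322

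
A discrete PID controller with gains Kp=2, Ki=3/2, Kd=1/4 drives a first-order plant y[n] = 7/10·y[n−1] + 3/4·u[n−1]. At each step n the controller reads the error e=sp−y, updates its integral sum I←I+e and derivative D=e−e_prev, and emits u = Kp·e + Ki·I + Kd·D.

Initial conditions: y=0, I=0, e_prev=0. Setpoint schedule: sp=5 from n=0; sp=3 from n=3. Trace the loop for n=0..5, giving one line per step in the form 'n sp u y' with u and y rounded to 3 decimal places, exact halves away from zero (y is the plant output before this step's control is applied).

(exact arithmetic carried between steps; '≈' marks a value shown rounded to 6 d.p. or computed from one; I and e_prev carry over from the previous line; the table rounds u and y to 3 d.p., halves away from zero)
n=0: y=0, sp=5, e=sp−y=5; I=5, D=e−e_prev=5; u=2·5+3/2·5+1/4·5=18.75; next y=7/10·0+3/4·18.75=14.0625
n=1: y=14.0625, sp=5, e=sp−y=-9.0625; I=-4.0625, D=e−e_prev=-14.0625; u=2·(-9.0625)+3/2·(-4.0625)+1/4·(-14.0625)=-27.734375; next y=7/10·14.0625+3/4·(-27.734375)≈-10.957031
n=2: y≈-10.957031, sp=5, e=sp−y≈15.957031; I≈11.894531, D=e−e_prev≈25.019531; u=2·15.957031+3/2·11.894531+1/4·25.019531≈56.010742; next y=7/10·(-10.957031)+3/4·56.010742≈34.338135
n=3: y≈34.338135, sp=3, e=sp−y≈-31.338135; I≈-19.443604, D=e−e_prev≈-47.295166; u=2·(-31.338135)+3/2·(-19.443604)+1/4·(-47.295166)≈-103.665466; next y=7/10·34.338135+3/4·(-103.665466)≈-53.712405
n=4: y≈-53.712405, sp=3, e=sp−y≈56.712405; I≈37.268802, D=e−e_prev≈88.050540; u=2·56.712405+3/2·37.268802+1/4·88.050540≈191.340649; next y=7/10·(-53.712405)+3/4·191.340649≈105.906803
n=5: y≈105.906803, sp=3, e=sp−y≈-102.906803; I≈-65.638001, D=e−e_prev≈-159.619208; u=2·(-102.906803)+3/2·(-65.638001)+1/4·(-159.619208)≈-344.175409; next y=7/10·105.906803+3/4·(-344.175409)≈-183.996795

0 5 18.750 0.000
1 5 -27.734 14.063
2 5 56.011 -10.957
3 3 -103.665 34.338
4 3 191.341 -53.712
5 3 -344.175 105.907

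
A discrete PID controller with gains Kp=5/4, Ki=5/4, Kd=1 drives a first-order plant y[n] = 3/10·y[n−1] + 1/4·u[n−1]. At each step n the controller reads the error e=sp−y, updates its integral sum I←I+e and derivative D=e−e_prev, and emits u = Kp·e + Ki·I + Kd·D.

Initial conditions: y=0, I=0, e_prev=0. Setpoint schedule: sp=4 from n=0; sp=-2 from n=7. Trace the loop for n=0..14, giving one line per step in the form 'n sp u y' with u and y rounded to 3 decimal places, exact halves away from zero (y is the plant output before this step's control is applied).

(exact arithmetic carried between steps; '≈' marks a value shown rounded to 6 d.p. or computed from one; I and e_prev carry over from the previous line; the table rounds u and y to 3 d.p., halves away from zero)
n=0: y=0, sp=4, e=sp−y=4; I=4, D=e−e_prev=4; u=5/4·4+5/4·4+1·4=14; next y=3/10·0+1/4·14=3.5
n=1: y=3.5, sp=4, e=sp−y=0.5; I=4.5, D=e−e_prev=-3.5; u=5/4·0.5+5/4·4.5+1·(-3.5)=2.75; next y=3/10·3.5+1/4·2.75=1.7375
n=2: y=1.7375, sp=4, e=sp−y=2.2625; I=6.7625, D=e−e_prev=1.7625; u=5/4·2.2625+5/4·6.7625+1·1.7625=13.04375; next y=3/10·1.7375+1/4·13.04375≈3.782188
n=3: y≈3.782188, sp=4, e=sp−y≈0.217813; I≈6.980313, D=e−e_prev≈-2.044688; u=5/4·0.217813+5/4·6.980313+1·(-2.044688)≈6.952969; next y=3/10·3.782188+1/4·6.952969≈2.872898
n=4: y≈2.872898, sp=4, e=sp−y≈1.127102; I≈8.107414, D=e−e_prev≈0.909289; u=5/4·1.127102+5/4·8.107414+1·0.909289≈12.452434; next y=3/10·2.872898+1/4·12.452434≈3.974978
n=5: y≈3.974978, sp=4, e=sp−y≈0.025022; I≈8.132436, D=e−e_prev≈-1.102079; u=5/4·0.025022+5/4·8.132436+1·(-1.102079)≈9.094743; next y=3/10·3.974978+1/4·9.094743≈3.466179
n=6: y≈3.466179, sp=4, e=sp−y≈0.533821; I≈8.666257, D=e−e_prev≈0.508799; u=5/4·0.533821+5/4·8.666257+1·0.508799≈12.008896; next y=3/10·3.466179+1/4·12.008896≈4.042078
n=7: y≈4.042078, sp=-2, e=sp−y≈-6.042078; I≈2.624179, D=e−e_prev≈-6.575899; u=5/4·(-6.042078)+5/4·2.624179+1·(-6.575899)≈-10.848272; next y=3/10·4.042078+1/4·(-10.848272)≈-1.499445
n=8: y≈-1.499445, sp=-2, e=sp−y≈-0.500555; I≈2.123624, D=e−e_prev≈5.541522; u=5/4·(-0.500555)+5/4·2.123624+1·5.541522≈7.570358; next y=3/10·(-1.499445)+1/4·7.570358≈1.442756
n=9: y≈1.442756, sp=-2, e=sp−y≈-3.442756; I≈-1.319132, D=e−e_prev≈-2.942201; u=5/4·(-3.442756)+5/4·(-1.319132)+1·(-2.942201)≈-8.894561; next y=3/10·1.442756+1/4·(-8.894561)≈-1.790813
n=10: y≈-1.790813, sp=-2, e=sp−y≈-0.209187; I≈-1.528319, D=e−e_prev≈3.233570; u=5/4·(-0.209187)+5/4·(-1.528319)+1·3.233570≈1.061688; next y=3/10·(-1.790813)+1/4·1.061688≈-0.271822
n=11: y≈-0.271822, sp=-2, e=sp−y≈-1.728178; I≈-3.256497, D=e−e_prev≈-1.518991; u=5/4·(-1.728178)+5/4·(-3.256497)+1·(-1.518991)≈-7.749835; next y=3/10·(-0.271822)+1/4·(-7.749835)≈-2.019005
n=12: y≈-2.019005, sp=-2, e=sp−y≈0.019005; I≈-3.237491, D=e−e_prev≈1.747183; u=5/4·0.019005+5/4·(-3.237491)+1·1.747183≈-2.275924; next y=3/10·(-2.019005)+1/4·(-2.275924)≈-1.174683
n=13: y≈-1.174683, sp=-2, e=sp−y≈-0.825317; I≈-4.062809, D=e−e_prev≈-0.844323; u=5/4·(-0.825317)+5/4·(-4.062809)+1·(-0.844323)≈-6.954480; next y=3/10·(-1.174683)+1/4·(-6.954480)≈-2.091025
n=14: y≈-2.091025, sp=-2, e=sp−y≈0.091025; I≈-3.971784, D=e−e_prev≈0.916342; u=5/4·0.091025+5/4·(-3.971784)+1·0.916342≈-3.934607; next y=3/10·(-2.091025)+1/4·(-3.934607)≈-1.610959

0 4 14.000 0.000
1 4 2.750 3.500
2 4 13.044 1.738
3 4 6.953 3.782
4 4 12.452 2.873
5 4 9.095 3.975
6 4 12.009 3.466
7 -2 -10.848 4.042
8 -2 7.570 -1.499
9 -2 -8.895 1.443
10 -2 1.062 -1.791
11 -2 -7.750 -0.272
12 -2 -2.276 -2.019
13 -2 -6.954 -1.175
14 -2 -3.935 -2.091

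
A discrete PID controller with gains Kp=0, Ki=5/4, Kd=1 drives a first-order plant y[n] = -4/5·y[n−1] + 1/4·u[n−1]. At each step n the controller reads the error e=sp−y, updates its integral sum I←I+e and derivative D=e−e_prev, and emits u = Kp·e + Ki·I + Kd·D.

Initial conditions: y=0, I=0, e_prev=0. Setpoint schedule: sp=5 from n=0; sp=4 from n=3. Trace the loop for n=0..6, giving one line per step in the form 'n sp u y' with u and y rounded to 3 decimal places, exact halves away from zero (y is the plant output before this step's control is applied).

0 5 11.250 0.000
1 5 6.172 2.813
2 5 19.638 -0.707
3 4 7.092 5.475
4 4 30.615 -2.607
5 4 3.013 9.739
6 4 45.934 -7.038

(exact arithmetic carried between steps; '≈' marks a value shown rounded to 6 d.p. or computed from one; I and e_prev carry over from the previous line; the table rounds u and y to 3 d.p., halves away from zero)
n=0: y=0, sp=5, e=sp−y=5; I=5, D=e−e_prev=5; u=0·5+5/4·5+1·5=11.25; next y=-4/5·0+1/4·11.25=2.8125
n=1: y=2.8125, sp=5, e=sp−y=2.1875; I=7.1875, D=e−e_prev=-2.8125; u=0·2.1875+5/4·7.1875+1·(-2.8125)=6.171875; next y=-4/5·2.8125+1/4·6.171875≈-0.707031
n=2: y≈-0.707031, sp=5, e=sp−y≈5.707031; I≈12.894531, D=e−e_prev≈3.519531; u=0·5.707031+5/4·12.894531+1·3.519531≈19.637695; next y=-4/5·(-0.707031)+1/4·19.637695≈5.475049
n=3: y≈5.475049, sp=4, e=sp−y≈-1.475049; I≈11.419482, D=e−e_prev≈-7.182080; u=0·(-1.475049)+5/4·11.419482+1·(-7.182080)≈7.092273; next y=-4/5·5.475049+1/4·7.092273≈-2.606971
n=4: y≈-2.606971, sp=4, e=sp−y≈6.606971; I≈18.026453, D=e−e_prev≈8.082020; u=0·6.606971+5/4·18.026453+1·8.082020≈30.615086; next y=-4/5·(-2.606971)+1/4·30.615086≈9.739348
n=5: y≈9.739348, sp=4, e=sp−y≈-5.739348; I≈12.287105, D=e−e_prev≈-12.346319; u=0·(-5.739348)+5/4·12.287105+1·(-12.346319)≈3.012562; next y=-4/5·9.739348+1/4·3.012562≈-7.038338
n=6: y≈-7.038338, sp=4, e=sp−y≈11.038338; I≈23.325443, D=e−e_prev≈16.777686; u=0·11.038338+5/4·23.325443+1·16.777686≈45.934490; next y=-4/5·(-7.038338)+1/4·45.934490≈17.114293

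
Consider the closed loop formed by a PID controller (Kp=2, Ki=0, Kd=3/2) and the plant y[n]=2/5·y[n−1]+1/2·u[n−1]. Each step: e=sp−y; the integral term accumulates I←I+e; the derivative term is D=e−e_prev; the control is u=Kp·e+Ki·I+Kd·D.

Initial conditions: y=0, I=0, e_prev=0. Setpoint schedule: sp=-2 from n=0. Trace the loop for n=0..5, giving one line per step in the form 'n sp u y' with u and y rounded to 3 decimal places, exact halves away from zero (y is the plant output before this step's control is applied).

0 -2 -7.000 0.000
1 -2 8.250 -3.500
2 -2 -18.788 2.725
3 -2 29.151 -8.304
4 -2 -55.844 11.254
5 -2 94.852 -23.420

(exact arithmetic carried between steps; '≈' marks a value shown rounded to 6 d.p. or computed from one; I and e_prev carry over from the previous line; the table rounds u and y to 3 d.p., halves away from zero)
n=0: y=0, sp=-2, e=sp−y=-2; I=-2, D=e−e_prev=-2; u=2·(-2)+0·(-2)+3/2·(-2)=-7; next y=2/5·0+1/2·(-7)=-3.5
n=1: y=-3.5, sp=-2, e=sp−y=1.5; I=-0.5, D=e−e_prev=3.5; u=2·1.5+0·(-0.5)+3/2·3.5=8.25; next y=2/5·(-3.5)+1/2·8.25=2.725
n=2: y=2.725, sp=-2, e=sp−y=-4.725; I=-5.225, D=e−e_prev=-6.225; u=2·(-4.725)+0·(-5.225)+3/2·(-6.225)=-18.7875; next y=2/5·2.725+1/2·(-18.7875)=-8.30375
n=3: y=-8.30375, sp=-2, e=sp−y=6.30375; I=1.07875, D=e−e_prev=11.02875; u=2·6.30375+0·1.07875+3/2·11.02875=29.150625; next y=2/5·(-8.30375)+1/2·29.150625≈11.253813
n=4: y≈11.253813, sp=-2, e=sp−y≈-13.253813; I≈-12.175063, D=e−e_prev≈-19.557563; u=2·(-13.253813)+0·(-12.175063)+3/2·(-19.557563)≈-55.843969; next y=2/5·11.253813+1/2·(-55.843969)≈-23.420459
n=5: y≈-23.420459, sp=-2, e=sp−y≈21.420459; I≈9.245397, D=e−e_prev≈34.674272; u=2·21.420459+0·9.245397+3/2·34.674272≈94.852327; next y=2/5·(-23.420459)+1/2·94.852327≈38.057980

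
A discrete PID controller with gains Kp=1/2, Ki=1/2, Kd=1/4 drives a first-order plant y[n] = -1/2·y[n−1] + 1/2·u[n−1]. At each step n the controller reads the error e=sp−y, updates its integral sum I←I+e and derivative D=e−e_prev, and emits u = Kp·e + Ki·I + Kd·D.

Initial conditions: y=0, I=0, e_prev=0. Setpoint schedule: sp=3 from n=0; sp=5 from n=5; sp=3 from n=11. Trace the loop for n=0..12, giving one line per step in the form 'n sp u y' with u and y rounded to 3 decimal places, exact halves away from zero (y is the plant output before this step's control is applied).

(exact arithmetic carried between steps; '≈' marks a value shown rounded to 6 d.p. or computed from one; I and e_prev carry over from the previous line; the table rounds u and y to 3 d.p., halves away from zero)
n=0: y=0, sp=3, e=sp−y=3; I=3, D=e−e_prev=3; u=1/2·3+1/2·3+1/4·3=3.75; next y=-1/2·0+1/2·3.75=1.875
n=1: y=1.875, sp=3, e=sp−y=1.125; I=4.125, D=e−e_prev=-1.875; u=1/2·1.125+1/2·4.125+1/4·(-1.875)=2.15625; next y=-1/2·1.875+1/2·2.15625=0.140625
n=2: y=0.140625, sp=3, e=sp−y=2.859375; I=6.984375, D=e−e_prev=1.734375; u=1/2·2.859375+1/2·6.984375+1/4·1.734375≈5.355469; next y=-1/2·0.140625+1/2·5.355469≈2.607422
n=3: y≈2.607422, sp=3, e=sp−y≈0.392578; I≈7.376953, D=e−e_prev≈-2.466797; u=1/2·0.392578+1/2·7.376953+1/4·(-2.466797)≈3.268066; next y=-1/2·2.607422+1/2·3.268066≈0.330322
n=4: y≈0.330322, sp=3, e=sp−y≈2.669678; I≈10.046631, D=e−e_prev≈2.277100; u=1/2·2.669678+1/2·10.046631+1/4·2.277100≈6.927429; next y=-1/2·0.330322+1/2·6.927429≈3.298553
n=5: y≈3.298553, sp=5, e=sp−y≈1.701447; I≈11.748077, D=e−e_prev≈-0.968231; u=1/2·1.701447+1/2·11.748077+1/4·(-0.968231)≈6.482704; next y=-1/2·3.298553+1/2·6.482704≈1.592075
n=6: y≈1.592075, sp=5, e=sp−y≈3.407925; I≈15.156002, D=e−e_prev≈1.706478; u=1/2·3.407925+1/2·15.156002+1/4·1.706478≈9.708583; next y=-1/2·1.592075+1/2·9.708583≈4.058254
n=7: y≈4.058254, sp=5, e=sp−y≈0.941746; I≈16.097748, D=e−e_prev≈-2.466178; u=1/2·0.941746+1/2·16.097748+1/4·(-2.466178)≈7.903203; next y=-1/2·4.058254+1/2·7.903203≈1.922474
n=8: y≈1.922474, sp=5, e=sp−y≈3.077526; I≈19.175274, D=e−e_prev≈2.135779; u=1/2·3.077526+1/2·19.175274+1/4·2.135779≈11.660345; next y=-1/2·1.922474+1/2·11.660345≈4.868935
n=9: y≈4.868935, sp=5, e=sp−y≈0.131065; I≈19.306339, D=e−e_prev≈-2.946461; u=1/2·0.131065+1/2·19.306339+1/4·(-2.946461)≈8.982087; next y=-1/2·4.868935+1/2·8.982087≈2.056576
n=10: y≈2.056576, sp=5, e=sp−y≈2.943424; I≈22.249763, D=e−e_prev≈2.812359; u=1/2·2.943424+1/2·22.249763+1/4·2.812359≈13.299683; next y=-1/2·2.056576+1/2·13.299683≈5.621554
n=11: y≈5.621554, sp=3, e=sp−y≈-2.621554; I≈19.628209, D=e−e_prev≈-5.564978; u=1/2·(-2.621554)+1/2·19.628209+1/4·(-5.564978)≈7.112083; next y=-1/2·5.621554+1/2·7.112083≈0.745265
n=12: y≈0.745265, sp=3, e=sp−y≈2.254735; I≈21.882944, D=e−e_prev≈4.876289; u=1/2·2.254735+1/2·21.882944+1/4·4.876289≈13.287912; next y=-1/2·0.745265+1/2·13.287912≈6.271324

0 3 3.750 0.000
1 3 2.156 1.875
2 3 5.355 0.141
3 3 3.268 2.607
4 3 6.927 0.330
5 5 6.483 3.299
6 5 9.709 1.592
7 5 7.903 4.058
8 5 11.660 1.922
9 5 8.982 4.869
10 5 13.300 2.057
11 3 7.112 5.622
12 3 13.288 0.745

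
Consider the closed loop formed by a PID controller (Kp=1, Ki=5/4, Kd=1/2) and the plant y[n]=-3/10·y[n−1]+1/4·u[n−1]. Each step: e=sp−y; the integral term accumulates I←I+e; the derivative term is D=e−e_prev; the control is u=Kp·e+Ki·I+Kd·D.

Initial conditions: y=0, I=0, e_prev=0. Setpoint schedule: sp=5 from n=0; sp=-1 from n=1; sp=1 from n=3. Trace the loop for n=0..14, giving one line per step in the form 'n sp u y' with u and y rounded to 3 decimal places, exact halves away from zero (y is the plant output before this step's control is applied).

0 5 13.750 0.000
1 -1 -8.453 3.438
2 -1 8.819 -3.145
3 1 -3.596 3.148
4 1 9.592 -1.843
5 1 -2.534 2.951
6 1 9.717 -1.519
7 1 -1.480 2.885
8 1 9.697 -1.235
9 1 -0.652 2.795
10 1 9.559 -1.002
11 1 0.011 2.690
12 1 9.354 -0.804
13 1 0.555 2.580
14 1 9.114 -0.635

(exact arithmetic carried between steps; '≈' marks a value shown rounded to 6 d.p. or computed from one; I and e_prev carry over from the previous line; the table rounds u and y to 3 d.p., halves away from zero)
n=0: y=0, sp=5, e=sp−y=5; I=5, D=e−e_prev=5; u=1·5+5/4·5+1/2·5=13.75; next y=-3/10·0+1/4·13.75=3.4375
n=1: y=3.4375, sp=-1, e=sp−y=-4.4375; I=0.5625, D=e−e_prev=-9.4375; u=1·(-4.4375)+5/4·0.5625+1/2·(-9.4375)=-8.453125; next y=-3/10·3.4375+1/4·(-8.453125)≈-3.144531
n=2: y≈-3.144531, sp=-1, e=sp−y≈2.144531; I≈2.707031, D=e−e_prev≈6.582031; u=1·2.144531+5/4·2.707031+1/2·6.582031≈8.819336; next y=-3/10·(-3.144531)+1/4·8.819336≈3.148193
n=3: y≈3.148193, sp=1, e=sp−y≈-2.148193; I≈0.558838, D=e−e_prev≈-4.292725; u=1·(-2.148193)+5/4·0.558838+1/2·(-4.292725)≈-3.596008; next y=-3/10·3.148193+1/4·(-3.596008)≈-1.843460
n=4: y≈-1.843460, sp=1, e=sp−y≈2.843460; I≈3.402298, D=e−e_prev≈4.991653; u=1·2.843460+5/4·3.402298+1/2·4.991653≈9.592159; next y=-3/10·(-1.843460)+1/4·9.592159≈2.951078
n=5: y≈2.951078, sp=1, e=sp−y≈-1.951078; I≈1.451220, D=e−e_prev≈-4.794538; u=1·(-1.951078)+5/4·1.451220+1/2·(-4.794538)≈-2.534322; next y=-3/10·2.951078+1/4·(-2.534322)≈-1.518904
n=6: y≈-1.518904, sp=1, e=sp−y≈2.518904; I≈3.970124, D=e−e_prev≈4.469982; u=1·2.518904+5/4·3.970124+1/2·4.469982≈9.716549; next y=-3/10·(-1.518904)+1/4·9.716549≈2.884808
n=7: y≈2.884808, sp=1, e=sp−y≈-1.884808; I≈2.085315, D=e−e_prev≈-4.403712; u=1·(-1.884808)+5/4·2.085315+1/2·(-4.403712)≈-1.480020; next y=-3/10·2.884808+1/4·(-1.480020)≈-1.235448
n=8: y≈-1.235448, sp=1, e=sp−y≈2.235448; I≈4.320763, D=e−e_prev≈4.120256; u=1·2.235448+5/4·4.320763+1/2·4.120256≈9.696529; next y=-3/10·(-1.235448)+1/4·9.696529≈2.794767
n=9: y≈2.794767, sp=1, e=sp−y≈-1.794767; I≈2.525996, D=e−e_prev≈-4.030214; u=1·(-1.794767)+5/4·2.525996+1/2·(-4.030214)≈-0.652378; next y=-3/10·2.794767+1/4·(-0.652378)≈-1.001525
n=10: y≈-1.001525, sp=1, e=sp−y≈2.001525; I≈4.527521, D=e−e_prev≈3.796291; u=1·2.001525+5/4·4.527521+1/2·3.796291≈9.559071; next y=-3/10·(-1.001525)+1/4·9.559071≈2.690225
n=11: y≈2.690225, sp=1, e=sp−y≈-1.690225; I≈2.837296, D=e−e_prev≈-3.691750; u=1·(-1.690225)+5/4·2.837296+1/2·(-3.691750)≈0.010520; next y=-3/10·2.690225+1/4·0.010520≈-0.804438
n=12: y≈-0.804438, sp=1, e=sp−y≈1.804438; I≈4.641733, D=e−e_prev≈3.494663; u=1·1.804438+5/4·4.641733+1/2·3.494663≈9.353936; next y=-3/10·(-0.804438)+1/4·9.353936≈2.579815
n=13: y≈2.579815, sp=1, e=sp−y≈-1.579815; I≈3.061918, D=e−e_prev≈-3.384253; u=1·(-1.579815)+5/4·3.061918+1/2·(-3.384253)≈0.555456; next y=-3/10·2.579815+1/4·0.555456≈-0.635081
n=14: y≈-0.635081, sp=1, e=sp−y≈1.635081; I≈4.696999, D=e−e_prev≈3.214896; u=1·1.635081+5/4·4.696999+1/2·3.214896≈9.113777; next y=-3/10·(-0.635081)+1/4·9.113777≈2.468968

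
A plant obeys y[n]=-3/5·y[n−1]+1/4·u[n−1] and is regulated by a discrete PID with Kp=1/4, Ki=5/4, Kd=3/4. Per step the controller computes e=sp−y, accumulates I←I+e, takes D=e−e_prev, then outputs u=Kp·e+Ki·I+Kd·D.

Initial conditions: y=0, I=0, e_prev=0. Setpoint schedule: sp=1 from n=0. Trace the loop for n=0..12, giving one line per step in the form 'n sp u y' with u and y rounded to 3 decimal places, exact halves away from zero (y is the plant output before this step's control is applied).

(exact arithmetic carried between steps; '≈' marks a value shown rounded to 6 d.p. or computed from one; I and e_prev carry over from the previous line; the table rounds u and y to 3 d.p., halves away from zero)
n=0: y=0, sp=1, e=sp−y=1; I=1, D=e−e_prev=1; u=1/4·1+5/4·1+3/4·1=2.25; next y=-3/5·0+1/4·2.25=0.5625
n=1: y=0.5625, sp=1, e=sp−y=0.4375; I=1.4375, D=e−e_prev=-0.5625; u=1/4·0.4375+5/4·1.4375+3/4·(-0.5625)=1.484375; next y=-3/5·0.5625+1/4·1.484375≈0.033594
n=2: y≈0.033594, sp=1, e=sp−y≈0.966406; I≈2.403906, D=e−e_prev≈0.528906; u=1/4·0.966406+5/4·2.403906+3/4·0.528906≈3.643164; next y=-3/5·0.033594+1/4·3.643164≈0.890635
n=3: y≈0.890635, sp=1, e=sp−y≈0.109365; I≈2.513271, D=e−e_prev≈-0.857041; u=1/4·0.109365+5/4·2.513271+3/4·(-0.857041)≈2.526150; next y=-3/5·0.890635+1/4·2.526150≈0.097157
n=4: y≈0.097157, sp=1, e=sp−y≈0.902843; I≈3.416115, D=e−e_prev≈0.793478; u=1/4·0.902843+5/4·3.416115+3/4·0.793478≈5.090963; next y=-3/5·0.097157+1/4·5.090963≈1.214447
n=5: y≈1.214447, sp=1, e=sp−y≈-0.214447; I≈3.201668, D=e−e_prev≈-1.117290; u=1/4·(-0.214447)+5/4·3.201668+3/4·(-1.117290)≈3.110506; next y=-3/5·1.214447+1/4·3.110506≈0.048958
n=6: y≈0.048958, sp=1, e=sp−y≈0.951042; I≈4.152710, D=e−e_prev≈1.165488; u=1/4·0.951042+5/4·4.152710+3/4·1.165488≈6.302764; next y=-3/5·0.048958+1/4·6.302764≈1.546316
n=7: y≈1.546316, sp=1, e=sp−y≈-0.546316; I≈3.606394, D=e−e_prev≈-1.497358; u=1/4·(-0.546316)+5/4·3.606394+3/4·(-1.497358)≈3.248395; next y=-3/5·1.546316+1/4·3.248395≈-0.115691
n=8: y≈-0.115691, sp=1, e=sp−y≈1.115691; I≈4.722085, D=e−e_prev≈1.662007; u=1/4·1.115691+5/4·4.722085+3/4·1.662007≈7.428033; next y=-3/5·(-0.115691)+1/4·7.428033≈1.926423
n=9: y≈1.926423, sp=1, e=sp−y≈-0.926423; I≈3.795662, D=e−e_prev≈-2.042114; u=1/4·(-0.926423)+5/4·3.795662+3/4·(-2.042114)≈2.981386; next y=-3/5·1.926423+1/4·2.981386≈-0.410507
n=10: y≈-0.410507, sp=1, e=sp−y≈1.410507; I≈5.206169, D=e−e_prev≈2.336930; u=1/4·1.410507+5/4·5.206169+3/4·2.336930≈8.613035; next y=-3/5·(-0.410507)+1/4·8.613035≈2.399563
n=11: y≈2.399563, sp=1, e=sp−y≈-1.399563; I≈3.806606, D=e−e_prev≈-2.810070; u=1/4·(-1.399563)+5/4·3.806606+3/4·(-2.810070)≈2.300814; next y=-3/5·2.399563+1/4·2.300814≈-0.864534
n=12: y≈-0.864534, sp=1, e=sp−y≈1.864534; I≈5.671140, D=e−e_prev≈3.264098; u=1/4·1.864534+5/4·5.671140+3/4·3.264098≈10.003132; next y=-3/5·(-0.864534)+1/4·10.003132≈3.019504

0 1 2.250 0.000
1 1 1.484 0.563
2 1 3.643 0.034
3 1 2.526 0.891
4 1 5.091 0.097
5 1 3.111 1.214
6 1 6.303 0.049
7 1 3.248 1.546
8 1 7.428 -0.116
9 1 2.981 1.926
10 1 8.613 -0.411
11 1 2.301 2.400
12 1 10.003 -0.865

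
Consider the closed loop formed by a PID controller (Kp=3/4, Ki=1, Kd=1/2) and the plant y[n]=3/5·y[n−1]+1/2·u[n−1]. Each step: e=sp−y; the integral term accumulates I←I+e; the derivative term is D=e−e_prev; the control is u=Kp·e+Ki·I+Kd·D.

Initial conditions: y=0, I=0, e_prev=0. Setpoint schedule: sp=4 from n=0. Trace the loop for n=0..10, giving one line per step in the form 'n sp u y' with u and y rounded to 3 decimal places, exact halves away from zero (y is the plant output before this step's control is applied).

0 4 9.000 0.000
1 4 0.875 4.500
2 4 5.691 3.138
3 4 2.294 4.728
4 4 4.036 3.984
5 4 2.725 4.408
6 4 3.431 4.007
7 4 2.970 4.120
8 4 3.273 3.957
9 4 3.114 4.011
10 4 3.237 3.963

(exact arithmetic carried between steps; '≈' marks a value shown rounded to 6 d.p. or computed from one; I and e_prev carry over from the previous line; the table rounds u and y to 3 d.p., halves away from zero)
n=0: y=0, sp=4, e=sp−y=4; I=4, D=e−e_prev=4; u=3/4·4+1·4+1/2·4=9; next y=3/5·0+1/2·9=4.5
n=1: y=4.5, sp=4, e=sp−y=-0.5; I=3.5, D=e−e_prev=-4.5; u=3/4·(-0.5)+1·3.5+1/2·(-4.5)=0.875; next y=3/5·4.5+1/2·0.875=3.1375
n=2: y=3.1375, sp=4, e=sp−y=0.8625; I=4.3625, D=e−e_prev=1.3625; u=3/4·0.8625+1·4.3625+1/2·1.3625=5.690625; next y=3/5·3.1375+1/2·5.690625≈4.727813
n=3: y≈4.727813, sp=4, e=sp−y≈-0.727813; I≈3.634688, D=e−e_prev≈-1.590313; u=3/4·(-0.727813)+1·3.634688+1/2·(-1.590313)≈2.293672; next y=3/5·4.727813+1/2·2.293672≈3.983523
n=4: y≈3.983523, sp=4, e=sp−y≈0.016477; I≈3.651164, D=e−e_prev≈0.744289; u=3/4·0.016477+1·3.651164+1/2·0.744289≈4.035666; next y=3/5·3.983523+1/2·4.035666≈4.407947
n=5: y≈4.407947, sp=4, e=sp−y≈-0.407947; I≈3.243217, D=e−e_prev≈-0.424424; u=3/4·(-0.407947)+1·3.243217+1/2·(-0.424424)≈2.725045; next y=3/5·4.407947+1/2·2.725045≈4.007291
n=6: y≈4.007291, sp=4, e=sp−y≈-0.007291; I≈3.235926, D=e−e_prev≈0.400656; u=3/4·(-0.007291)+1·3.235926+1/2·0.400656≈3.430787; next y=3/5·4.007291+1/2·3.430787≈4.119768
n=7: y≈4.119768, sp=4, e=sp−y≈-0.119768; I≈3.116159, D=e−e_prev≈-0.112477; u=3/4·(-0.119768)+1·3.116159+1/2·(-0.112477)≈2.970094; next y=3/5·4.119768+1/2·2.970094≈3.956908
n=8: y≈3.956908, sp=4, e=sp−y≈0.043092; I≈3.159251, D=e−e_prev≈0.162860; u=3/4·0.043092+1·3.159251+1/2·0.162860≈3.273000; next y=3/5·3.956908+1/2·3.273000≈4.010645
n=9: y≈4.010645, sp=4, e=sp−y≈-0.010645; I≈3.148606, D=e−e_prev≈-0.053737; u=3/4·(-0.010645)+1·3.148606+1/2·(-0.053737)≈3.113754; next y=3/5·4.010645+1/2·3.113754≈3.963264
n=10: y≈3.963264, sp=4, e=sp−y≈0.036736; I≈3.185342, D=e−e_prev≈0.047381; u=3/4·0.036736+1·3.185342+1/2·0.047381≈3.236585; next y=3/5·3.963264+1/2·3.236585≈3.996251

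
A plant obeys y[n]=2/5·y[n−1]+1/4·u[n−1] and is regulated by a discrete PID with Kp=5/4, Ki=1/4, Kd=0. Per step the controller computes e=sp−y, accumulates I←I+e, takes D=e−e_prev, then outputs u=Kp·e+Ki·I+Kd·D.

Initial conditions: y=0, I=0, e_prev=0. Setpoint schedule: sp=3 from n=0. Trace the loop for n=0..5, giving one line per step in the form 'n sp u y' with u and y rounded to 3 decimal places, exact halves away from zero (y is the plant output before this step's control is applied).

(exact arithmetic carried between steps; '≈' marks a value shown rounded to 6 d.p. or computed from one; I and e_prev carry over from the previous line; the table rounds u and y to 3 d.p., halves away from zero)
n=0: y=0, sp=3, e=sp−y=3; I=3, D=e−e_prev=3; u=5/4·3+1/4·3+0·3=4.5; next y=2/5·0+1/4·4.5=1.125
n=1: y=1.125, sp=3, e=sp−y=1.875; I=4.875, D=e−e_prev=-1.125; u=5/4·1.875+1/4·4.875+0·(-1.125)=3.5625; next y=2/5·1.125+1/4·3.5625=1.340625
n=2: y=1.340625, sp=3, e=sp−y=1.659375; I=6.534375, D=e−e_prev=-0.215625; u=5/4·1.659375+1/4·6.534375+0·(-0.215625)≈3.707813; next y=2/5·1.340625+1/4·3.707813≈1.463203
n=3: y≈1.463203, sp=3, e=sp−y≈1.536797; I≈8.071172, D=e−e_prev≈-0.122578; u=5/4·1.536797+1/4·8.071172+0·(-0.122578)≈3.938789; next y=2/5·1.463203+1/4·3.938789≈1.569979
n=4: y≈1.569979, sp=3, e=sp−y≈1.430021; I≈9.501193, D=e−e_prev≈-0.106775; u=5/4·1.430021+1/4·9.501193+0·(-0.106775)≈4.162825; next y=2/5·1.569979+1/4·4.162825≈1.668698
n=5: y≈1.668698, sp=3, e=sp−y≈1.331302; I≈10.832496, D=e−e_prev≈-0.098719; u=5/4·1.331302+1/4·10.832496+0·(-0.098719)≈4.372252; next y=2/5·1.668698+1/4·4.372252≈1.760542

0 3 4.500 0.000
1 3 3.563 1.125
2 3 3.708 1.341
3 3 3.939 1.463
4 3 4.163 1.570
5 3 4.372 1.669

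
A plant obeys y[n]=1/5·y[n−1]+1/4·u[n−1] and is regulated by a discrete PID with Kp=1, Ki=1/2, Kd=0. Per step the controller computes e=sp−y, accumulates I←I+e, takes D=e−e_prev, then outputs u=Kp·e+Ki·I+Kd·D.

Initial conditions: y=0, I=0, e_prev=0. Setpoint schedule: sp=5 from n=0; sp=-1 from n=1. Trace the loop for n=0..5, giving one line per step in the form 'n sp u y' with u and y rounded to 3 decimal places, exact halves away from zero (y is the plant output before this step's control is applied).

0 5 7.500 0.000
1 -1 -1.813 1.875
2 -1 -0.320 -0.078
3 -1 -0.755 -0.096
4 -1 -1.039 -0.208
5 -1 -1.295 -0.301

(exact arithmetic carried between steps; '≈' marks a value shown rounded to 6 d.p. or computed from one; I and e_prev carry over from the previous line; the table rounds u and y to 3 d.p., halves away from zero)
n=0: y=0, sp=5, e=sp−y=5; I=5, D=e−e_prev=5; u=1·5+1/2·5+0·5=7.5; next y=1/5·0+1/4·7.5=1.875
n=1: y=1.875, sp=-1, e=sp−y=-2.875; I=2.125, D=e−e_prev=-7.875; u=1·(-2.875)+1/2·2.125+0·(-7.875)=-1.8125; next y=1/5·1.875+1/4·(-1.8125)=-0.078125
n=2: y=-0.078125, sp=-1, e=sp−y=-0.921875; I=1.203125, D=e−e_prev=1.953125; u=1·(-0.921875)+1/2·1.203125+0·1.953125≈-0.320313; next y=1/5·(-0.078125)+1/4·(-0.320313)≈-0.095703
n=3: y≈-0.095703, sp=-1, e=sp−y≈-0.904297; I≈0.298828, D=e−e_prev≈0.017578; u=1·(-0.904297)+1/2·0.298828+0·0.017578≈-0.754883; next y=1/5·(-0.095703)+1/4·(-0.754883)≈-0.207861
n=4: y≈-0.207861, sp=-1, e=sp−y≈-0.792139; I≈-0.493311, D=e−e_prev≈0.112158; u=1·(-0.792139)+1/2·(-0.493311)+0·0.112158≈-1.038794; next y=1/5·(-0.207861)+1/4·(-1.038794)≈-0.301271
n=5: y≈-0.301271, sp=-1, e=sp−y≈-0.698729; I≈-1.192040, D=e−e_prev≈0.093409; u=1·(-0.698729)+1/2·(-1.192040)+0·0.093409≈-1.294749; next y=1/5·(-0.301271)+1/4·(-1.294749)≈-0.383941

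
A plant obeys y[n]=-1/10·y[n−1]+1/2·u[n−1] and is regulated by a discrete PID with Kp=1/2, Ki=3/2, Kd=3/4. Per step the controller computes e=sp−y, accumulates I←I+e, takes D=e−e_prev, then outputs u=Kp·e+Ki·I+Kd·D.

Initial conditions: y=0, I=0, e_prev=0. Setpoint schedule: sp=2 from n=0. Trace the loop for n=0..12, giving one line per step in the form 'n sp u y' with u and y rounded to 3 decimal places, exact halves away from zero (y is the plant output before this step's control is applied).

0 2 5.500 0.000
1 2 -0.563 2.750
2 2 9.467 -0.556
3 2 -3.878 4.789
4 2 15.767 -2.418
5 2 -12.005 8.125
6 2 27.801 -6.815
7 2 -29.024 14.582
8 2 52.169 -15.970
9 2 -63.832 27.682
10 2 101.890 -34.684
11 2 -134.876 54.413
12 2 203.382 -72.879

(exact arithmetic carried between steps; '≈' marks a value shown rounded to 6 d.p. or computed from one; I and e_prev carry over from the previous line; the table rounds u and y to 3 d.p., halves away from zero)
n=0: y=0, sp=2, e=sp−y=2; I=2, D=e−e_prev=2; u=1/2·2+3/2·2+3/4·2=5.5; next y=-1/10·0+1/2·5.5=2.75
n=1: y=2.75, sp=2, e=sp−y=-0.75; I=1.25, D=e−e_prev=-2.75; u=1/2·(-0.75)+3/2·1.25+3/4·(-2.75)=-0.5625; next y=-1/10·2.75+1/2·(-0.5625)=-0.55625
n=2: y=-0.55625, sp=2, e=sp−y=2.55625; I=3.80625, D=e−e_prev=3.30625; u=1/2·2.55625+3/2·3.80625+3/4·3.30625≈9.467188; next y=-1/10·(-0.55625)+1/2·9.467188≈4.789219
n=3: y≈4.789219, sp=2, e=sp−y≈-2.789219; I≈1.017031, D=e−e_prev≈-5.345469; u=1/2·(-2.789219)+3/2·1.017031+3/4·(-5.345469)≈-3.878164; next y=-1/10·4.789219+1/2·(-3.878164)≈-2.418004
n=4: y≈-2.418004, sp=2, e=sp−y≈4.418004; I≈5.435035, D=e−e_prev≈7.207223; u=1/2·4.418004+3/2·5.435035+3/4·7.207223≈15.766972; next y=-1/10·(-2.418004)+1/2·15.766972≈8.125286
n=5: y≈8.125286, sp=2, e=sp−y≈-6.125286; I≈-0.690251, D=e−e_prev≈-10.543290; u=1/2·(-6.125286)+3/2·(-0.690251)+3/4·(-10.543290)≈-12.005487; next y=-1/10·8.125286+1/2·(-12.005487)≈-6.815272
n=6: y≈-6.815272, sp=2, e=sp−y≈8.815272; I≈8.125021, D=e−e_prev≈14.940559; u=1/2·8.815272+3/2·8.125021+3/4·14.940559≈27.800587; next y=-1/10·(-6.815272)+1/2·27.800587≈14.581821
n=7: y≈14.581821, sp=2, e=sp−y≈-12.581821; I≈-4.456799, D=e−e_prev≈-21.397093; u=1/2·(-12.581821)+3/2·(-4.456799)+3/4·(-21.397093)≈-29.023929; next y=-1/10·14.581821+1/2·(-29.023929)≈-15.970147
n=8: y≈-15.970147, sp=2, e=sp−y≈17.970147; I≈13.513347, D=e−e_prev≈30.551967; u=1/2·17.970147+3/2·13.513347+3/4·30.551967≈52.169070; next y=-1/10·(-15.970147)+1/2·52.169070≈27.681549
n=9: y≈27.681549, sp=2, e=sp−y≈-25.681549; I≈-12.168202, D=e−e_prev≈-43.651696; u=1/2·(-25.681549)+3/2·(-12.168202)+3/4·(-43.651696)≈-63.831850; next y=-1/10·27.681549+1/2·(-63.831850)≈-34.684080
n=10: y≈-34.684080, sp=2, e=sp−y≈36.684080; I≈24.515878, D=e−e_prev≈62.365630; u=1/2·36.684080+3/2·24.515878+3/4·62.365630≈101.890079; next y=-1/10·(-34.684080)+1/2·101.890079≈54.413447
n=11: y≈54.413447, sp=2, e=sp−y≈-52.413447; I≈-27.897570, D=e−e_prev≈-89.097528; u=1/2·(-52.413447)+3/2·(-27.897570)+3/4·(-89.097528)≈-134.876224; next y=-1/10·54.413447+1/2·(-134.876224)≈-72.879457
n=12: y≈-72.879457, sp=2, e=sp−y≈74.879457; I≈46.981887, D=e−e_prev≈127.292904; u=1/2·74.879457+3/2·46.981887+3/4·127.292904≈203.382237; next y=-1/10·(-72.879457)+1/2·203.382237≈108.979064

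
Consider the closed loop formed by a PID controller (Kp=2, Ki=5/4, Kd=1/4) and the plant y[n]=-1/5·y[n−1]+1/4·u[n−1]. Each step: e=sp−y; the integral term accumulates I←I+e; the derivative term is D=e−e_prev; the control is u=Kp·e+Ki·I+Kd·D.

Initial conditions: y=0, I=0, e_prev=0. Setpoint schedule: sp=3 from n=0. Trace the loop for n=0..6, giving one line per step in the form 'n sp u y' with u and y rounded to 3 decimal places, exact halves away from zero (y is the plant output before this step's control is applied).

0 3 10.500 0.000
1 3 4.313 2.625
2 3 12.689 0.553
3 3 6.450 3.062
4 3 14.215 1.000
5 3 7.962 3.354
6 3 15.227 1.320

(exact arithmetic carried between steps; '≈' marks a value shown rounded to 6 d.p. or computed from one; I and e_prev carry over from the previous line; the table rounds u and y to 3 d.p., halves away from zero)
n=0: y=0, sp=3, e=sp−y=3; I=3, D=e−e_prev=3; u=2·3+5/4·3+1/4·3=10.5; next y=-1/5·0+1/4·10.5=2.625
n=1: y=2.625, sp=3, e=sp−y=0.375; I=3.375, D=e−e_prev=-2.625; u=2·0.375+5/4·3.375+1/4·(-2.625)=4.3125; next y=-1/5·2.625+1/4·4.3125=0.553125
n=2: y=0.553125, sp=3, e=sp−y=2.446875; I=5.821875, D=e−e_prev=2.071875; u=2·2.446875+5/4·5.821875+1/4·2.071875≈12.689063; next y=-1/5·0.553125+1/4·12.689063≈3.061641
n=3: y≈3.061641, sp=3, e=sp−y≈-0.061641; I≈5.760234, D=e−e_prev≈-2.508516; u=2·(-0.061641)+5/4·5.760234+1/4·(-2.508516)≈6.449883; next y=-1/5·3.061641+1/4·6.449883≈1.000143
n=4: y≈1.000143, sp=3, e=sp−y≈1.999857; I≈7.760092, D=e−e_prev≈2.061498; u=2·1.999857+5/4·7.760092+1/4·2.061498≈14.215204; next y=-1/5·1.000143+1/4·14.215204≈3.353773
n=5: y≈3.353773, sp=3, e=sp−y≈-0.353773; I≈7.406319, D=e−e_prev≈-2.353630; u=2·(-0.353773)+5/4·7.406319+1/4·(-2.353630)≈7.961947; next y=-1/5·3.353773+1/4·7.961947≈1.319732
n=6: y≈1.319732, sp=3, e=sp−y≈1.680268; I≈9.086587, D=e−e_prev≈2.034040; u=2·1.680268+5/4·9.086587+1/4·2.034040≈15.227280; next y=-1/5·1.319732+1/4·15.227280≈3.542873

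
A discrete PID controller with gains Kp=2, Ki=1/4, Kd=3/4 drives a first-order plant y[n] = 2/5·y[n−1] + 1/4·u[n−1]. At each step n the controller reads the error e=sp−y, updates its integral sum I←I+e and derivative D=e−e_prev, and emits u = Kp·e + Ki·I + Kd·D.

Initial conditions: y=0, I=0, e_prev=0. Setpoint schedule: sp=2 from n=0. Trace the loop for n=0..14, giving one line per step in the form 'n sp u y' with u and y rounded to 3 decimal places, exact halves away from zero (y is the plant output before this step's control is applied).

(exact arithmetic carried between steps; '≈' marks a value shown rounded to 6 d.p. or computed from one; I and e_prev carry over from the previous line; the table rounds u and y to 3 d.p., halves away from zero)
n=0: y=0, sp=2, e=sp−y=2; I=2, D=e−e_prev=2; u=2·2+1/4·2+3/4·2=6; next y=2/5·0+1/4·6=1.5
n=1: y=1.5, sp=2, e=sp−y=0.5; I=2.5, D=e−e_prev=-1.5; u=2·0.5+1/4·2.5+3/4·(-1.5)=0.5; next y=2/5·1.5+1/4·0.5=0.725
n=2: y=0.725, sp=2, e=sp−y=1.275; I=3.775, D=e−e_prev=0.775; u=2·1.275+1/4·3.775+3/4·0.775=4.075; next y=2/5·0.725+1/4·4.075=1.30875
n=3: y=1.30875, sp=2, e=sp−y=0.69125; I=4.46625, D=e−e_prev=-0.58375; u=2·0.69125+1/4·4.46625+3/4·(-0.58375)=2.06125; next y=2/5·1.30875+1/4·2.06125≈1.038813
n=4: y≈1.038813, sp=2, e=sp−y≈0.961188; I≈5.427438, D=e−e_prev≈0.269938; u=2·0.961188+1/4·5.427438+3/4·0.269938≈3.481688; next y=2/5·1.038813+1/4·3.481688≈1.285947
n=5: y≈1.285947, sp=2, e=sp−y≈0.714053; I≈6.141491, D=e−e_prev≈-0.247134; u=2·0.714053+1/4·6.141491+3/4·(-0.247134)≈2.778128; next y=2/5·1.285947+1/4·2.778128≈1.208911
n=6: y≈1.208911, sp=2, e=sp−y≈0.791089; I≈6.932580, D=e−e_prev≈0.077036; u=2·0.791089+1/4·6.932580+3/4·0.077036≈3.373100; next y=2/5·1.208911+1/4·3.373100≈1.326839
n=7: y≈1.326839, sp=2, e=sp−y≈0.673161; I≈7.605740, D=e−e_prev≈-0.117929; u=2·0.673161+1/4·7.605740+3/4·(-0.117929)≈3.159310; next y=2/5·1.326839+1/4·3.159310≈1.320563
n=8: y≈1.320563, sp=2, e=sp−y≈0.679437; I≈8.285177, D=e−e_prev≈0.006276; u=2·0.679437+1/4·8.285177+3/4·0.006276≈3.434875; next y=2/5·1.320563+1/4·3.434875≈1.386944
n=9: y≈1.386944, sp=2, e=sp−y≈0.613056; I≈8.898233, D=e−e_prev≈-0.066381; u=2·0.613056+1/4·8.898233+3/4·(-0.066381)≈3.400885; next y=2/5·1.386944+1/4·3.400885≈1.404999
n=10: y≈1.404999, sp=2, e=sp−y≈0.595001; I≈9.493234, D=e−e_prev≈-0.018055; u=2·0.595001+1/4·9.493234+3/4·(-0.018055)≈3.549770; next y=2/5·1.404999+1/4·3.549770≈1.449442
n=11: y≈1.449442, sp=2, e=sp−y≈0.550558; I≈10.043792, D=e−e_prev≈-0.044443; u=2·0.550558+1/4·10.043792+3/4·(-0.044443)≈3.578732; next y=2/5·1.449442+1/4·3.578732≈1.474460
n=12: y≈1.474460, sp=2, e=sp−y≈0.525540; I≈10.569333, D=e−e_prev≈-0.025018; u=2·0.525540+1/4·10.569333+3/4·(-0.025018)≈3.674650; next y=2/5·1.474460+1/4·3.674650≈1.508447
n=13: y≈1.508447, sp=2, e=sp−y≈0.491553; I≈11.060886, D=e−e_prev≈-0.033987; u=2·0.491553+1/4·11.060886+3/4·(-0.033987)≈3.722838; next y=2/5·1.508447+1/4·3.722838≈1.534088
n=14: y≈1.534088, sp=2, e=sp−y≈0.465912; I≈11.526798, D=e−e_prev≈-0.025642; u=2·0.465912+1/4·11.526798+3/4·(-0.025642)≈3.794292; next y=2/5·1.534088+1/4·3.794292≈1.562208

0 2 6.000 0.000
1 2 0.500 1.500
2 2 4.075 0.725
3 2 2.061 1.309
4 2 3.482 1.039
5 2 2.778 1.286
6 2 3.373 1.209
7 2 3.159 1.327
8 2 3.435 1.321
9 2 3.401 1.387
10 2 3.550 1.405
11 2 3.579 1.449
12 2 3.675 1.474
13 2 3.723 1.508
14 2 3.794 1.534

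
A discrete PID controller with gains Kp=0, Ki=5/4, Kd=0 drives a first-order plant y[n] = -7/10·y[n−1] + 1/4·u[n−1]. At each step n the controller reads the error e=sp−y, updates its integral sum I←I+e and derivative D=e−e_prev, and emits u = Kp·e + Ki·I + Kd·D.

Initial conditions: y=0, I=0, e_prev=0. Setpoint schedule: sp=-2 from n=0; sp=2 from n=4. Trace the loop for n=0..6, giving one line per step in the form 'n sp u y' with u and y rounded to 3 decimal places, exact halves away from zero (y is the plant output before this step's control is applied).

(exact arithmetic carried between steps; '≈' marks a value shown rounded to 6 d.p. or computed from one; I and e_prev carry over from the previous line; the table rounds u and y to 3 d.p., halves away from zero)
n=0: y=0, sp=-2, e=sp−y=-2; I=-2, D=e−e_prev=-2; u=0·(-2)+5/4·(-2)+0·(-2)=-2.5; next y=-7/10·0+1/4·(-2.5)=-0.625
n=1: y=-0.625, sp=-2, e=sp−y=-1.375; I=-3.375, D=e−e_prev=0.625; u=0·(-1.375)+5/4·(-3.375)+0·0.625=-4.21875; next y=-7/10·(-0.625)+1/4·(-4.21875)≈-0.617188
n=2: y≈-0.617188, sp=-2, e=sp−y≈-1.382813; I≈-4.757813, D=e−e_prev≈-0.007813; u=0·(-1.382813)+5/4·(-4.757813)+0·(-0.007813)≈-5.947266; next y=-7/10·(-0.617188)+1/4·(-5.947266)≈-1.054785
n=3: y≈-1.054785, sp=-2, e=sp−y≈-0.945215; I≈-5.703027, D=e−e_prev≈0.437598; u=0·(-0.945215)+5/4·(-5.703027)+0·0.437598≈-7.128784; next y=-7/10·(-1.054785)+1/4·(-7.128784)≈-1.043846
n=4: y≈-1.043846, sp=2, e=sp−y≈3.043846; I≈-2.659181, D=e−e_prev≈3.989061; u=0·3.043846+5/4·(-2.659181)+0·3.989061≈-3.323976; next y=-7/10·(-1.043846)+1/4·(-3.323976)≈-0.100302
n=5: y≈-0.100302, sp=2, e=sp−y≈2.100302; I≈-0.558879, D=e−e_prev≈-0.943545; u=0·2.100302+5/4·(-0.558879)+0·(-0.943545)≈-0.698599; next y=-7/10·(-0.100302)+1/4·(-0.698599)≈-0.104439
n=6: y≈-0.104439, sp=2, e=sp−y≈2.104439; I≈1.545559, D=e−e_prev≈0.004137; u=0·2.104439+5/4·1.545559+0·0.004137≈1.931949; next y=-7/10·(-0.104439)+1/4·1.931949≈0.556094

0 -2 -2.500 0.000
1 -2 -4.219 -0.625
2 -2 -5.947 -0.617
3 -2 -7.129 -1.055
4 2 -3.324 -1.044
5 2 -0.699 -0.100
6 2 1.932 -0.104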